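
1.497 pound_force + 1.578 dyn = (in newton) 6.659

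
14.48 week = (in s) 8.758e+06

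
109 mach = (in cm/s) 3.711e+06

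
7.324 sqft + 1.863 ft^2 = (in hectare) 8.535e-05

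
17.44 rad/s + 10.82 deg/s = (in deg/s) 1010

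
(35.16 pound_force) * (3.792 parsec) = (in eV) 1.142e+38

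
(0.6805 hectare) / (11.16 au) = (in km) 4.076e-12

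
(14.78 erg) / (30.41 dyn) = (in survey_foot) 0.01595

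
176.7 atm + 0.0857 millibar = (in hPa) 1.79e+05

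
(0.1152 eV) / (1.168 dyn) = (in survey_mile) 9.819e-19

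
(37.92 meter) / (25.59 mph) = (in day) 3.837e-05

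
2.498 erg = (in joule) 2.498e-07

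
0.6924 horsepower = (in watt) 516.3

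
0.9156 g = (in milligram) 915.6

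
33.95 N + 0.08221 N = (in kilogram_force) 3.47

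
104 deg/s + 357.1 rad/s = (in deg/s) 2.056e+04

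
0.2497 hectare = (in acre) 0.617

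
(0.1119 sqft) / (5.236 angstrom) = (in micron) 1.985e+13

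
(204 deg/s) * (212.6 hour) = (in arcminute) 9.368e+09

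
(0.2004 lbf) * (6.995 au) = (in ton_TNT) 222.9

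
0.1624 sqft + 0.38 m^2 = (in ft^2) 4.253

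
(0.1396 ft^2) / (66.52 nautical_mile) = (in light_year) 1.113e-23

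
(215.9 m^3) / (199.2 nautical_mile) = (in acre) 1.446e-07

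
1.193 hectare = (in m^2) 1.193e+04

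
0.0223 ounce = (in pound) 0.001394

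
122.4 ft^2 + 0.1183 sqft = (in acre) 0.002813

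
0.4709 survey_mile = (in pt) 2.148e+06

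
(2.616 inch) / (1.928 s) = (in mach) 0.0001012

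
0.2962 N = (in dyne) 2.962e+04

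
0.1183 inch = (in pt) 8.518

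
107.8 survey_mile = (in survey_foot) 5.692e+05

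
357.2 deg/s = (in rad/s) 6.234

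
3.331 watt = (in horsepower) 0.004467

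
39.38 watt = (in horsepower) 0.05281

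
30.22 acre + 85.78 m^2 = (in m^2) 1.224e+05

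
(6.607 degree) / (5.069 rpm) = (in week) 3.592e-07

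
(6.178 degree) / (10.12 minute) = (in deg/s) 0.01017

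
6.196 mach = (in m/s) 2110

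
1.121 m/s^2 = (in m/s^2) 1.121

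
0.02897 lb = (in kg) 0.01314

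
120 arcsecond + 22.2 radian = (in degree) 1272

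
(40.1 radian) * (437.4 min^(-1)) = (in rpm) 2792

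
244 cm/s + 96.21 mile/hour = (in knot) 88.35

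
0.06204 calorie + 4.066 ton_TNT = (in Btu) 1.612e+07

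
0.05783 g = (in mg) 57.83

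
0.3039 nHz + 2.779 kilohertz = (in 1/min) 1.667e+05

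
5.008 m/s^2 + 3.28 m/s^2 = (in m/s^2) 8.288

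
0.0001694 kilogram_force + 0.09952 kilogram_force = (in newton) 0.9776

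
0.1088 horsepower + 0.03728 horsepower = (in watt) 108.9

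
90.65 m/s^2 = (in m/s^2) 90.65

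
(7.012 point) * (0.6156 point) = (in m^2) 5.372e-07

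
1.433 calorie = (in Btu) 0.005683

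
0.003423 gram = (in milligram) 3.423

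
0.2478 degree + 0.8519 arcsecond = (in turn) 0.000689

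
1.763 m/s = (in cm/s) 176.3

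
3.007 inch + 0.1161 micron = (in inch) 3.007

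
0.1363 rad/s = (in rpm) 1.302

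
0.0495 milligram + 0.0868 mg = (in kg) 1.363e-07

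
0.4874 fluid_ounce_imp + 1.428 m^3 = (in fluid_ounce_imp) 5.026e+04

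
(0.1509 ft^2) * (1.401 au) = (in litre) 2.938e+12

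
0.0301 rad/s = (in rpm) 0.2874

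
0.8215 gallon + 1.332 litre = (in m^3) 0.004442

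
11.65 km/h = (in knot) 6.29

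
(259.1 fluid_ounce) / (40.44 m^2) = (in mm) 0.1895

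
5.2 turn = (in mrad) 3.267e+04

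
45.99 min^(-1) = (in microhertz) 7.665e+05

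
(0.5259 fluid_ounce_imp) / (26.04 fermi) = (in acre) 1.418e+05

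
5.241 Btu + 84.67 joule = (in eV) 3.504e+22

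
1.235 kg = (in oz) 43.56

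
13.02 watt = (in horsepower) 0.01746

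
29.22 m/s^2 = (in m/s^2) 29.22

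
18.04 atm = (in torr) 1.371e+04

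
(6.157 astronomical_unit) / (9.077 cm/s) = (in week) 1.678e+07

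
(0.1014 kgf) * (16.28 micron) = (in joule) 1.619e-05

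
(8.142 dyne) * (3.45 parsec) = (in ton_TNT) 2072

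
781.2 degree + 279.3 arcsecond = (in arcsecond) 2.813e+06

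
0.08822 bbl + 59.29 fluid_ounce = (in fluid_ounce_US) 533.6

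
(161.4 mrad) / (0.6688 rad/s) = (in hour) 6.704e-05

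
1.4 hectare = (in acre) 3.459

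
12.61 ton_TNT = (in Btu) 5.001e+07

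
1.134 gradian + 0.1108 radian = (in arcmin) 442.1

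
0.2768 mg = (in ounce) 9.764e-06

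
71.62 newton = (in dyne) 7.162e+06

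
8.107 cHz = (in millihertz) 81.07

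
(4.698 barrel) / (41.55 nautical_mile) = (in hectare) 9.707e-10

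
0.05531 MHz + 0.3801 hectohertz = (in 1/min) 3.321e+06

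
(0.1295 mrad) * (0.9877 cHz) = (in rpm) 1.221e-05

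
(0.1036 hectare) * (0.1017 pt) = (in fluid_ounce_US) 1257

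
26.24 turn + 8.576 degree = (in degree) 9455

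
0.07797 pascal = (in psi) 1.131e-05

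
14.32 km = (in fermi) 1.432e+19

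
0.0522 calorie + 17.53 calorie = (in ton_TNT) 1.758e-08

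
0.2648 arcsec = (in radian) 1.284e-06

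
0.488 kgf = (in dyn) 4.786e+05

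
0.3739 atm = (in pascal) 3.789e+04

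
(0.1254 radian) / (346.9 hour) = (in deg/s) 5.753e-06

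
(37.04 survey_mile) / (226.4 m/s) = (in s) 263.3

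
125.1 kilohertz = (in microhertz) 1.251e+11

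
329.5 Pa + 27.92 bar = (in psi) 405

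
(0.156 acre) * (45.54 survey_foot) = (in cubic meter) 8763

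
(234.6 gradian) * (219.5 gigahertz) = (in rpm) 7.724e+12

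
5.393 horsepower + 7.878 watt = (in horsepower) 5.404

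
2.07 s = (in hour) 0.000575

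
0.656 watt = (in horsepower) 0.0008797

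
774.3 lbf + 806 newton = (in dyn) 4.25e+08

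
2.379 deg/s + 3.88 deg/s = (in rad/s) 0.1092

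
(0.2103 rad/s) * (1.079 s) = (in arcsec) 4.68e+04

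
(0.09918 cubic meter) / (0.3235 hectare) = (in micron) 30.66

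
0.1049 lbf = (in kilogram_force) 0.04758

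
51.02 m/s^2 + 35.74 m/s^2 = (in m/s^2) 86.76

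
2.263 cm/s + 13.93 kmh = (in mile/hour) 8.706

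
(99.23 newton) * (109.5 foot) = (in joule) 3312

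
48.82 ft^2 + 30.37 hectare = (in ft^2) 3.269e+06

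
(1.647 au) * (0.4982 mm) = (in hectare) 1.228e+04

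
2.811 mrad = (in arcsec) 579.8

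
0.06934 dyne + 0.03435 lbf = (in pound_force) 0.03435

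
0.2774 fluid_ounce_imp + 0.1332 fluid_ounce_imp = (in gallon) 0.003082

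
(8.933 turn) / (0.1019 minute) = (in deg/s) 526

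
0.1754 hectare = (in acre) 0.4334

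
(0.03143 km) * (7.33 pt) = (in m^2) 0.08127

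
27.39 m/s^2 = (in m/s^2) 27.39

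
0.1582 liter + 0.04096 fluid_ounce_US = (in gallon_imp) 0.03507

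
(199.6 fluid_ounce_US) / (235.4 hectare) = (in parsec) 8.127e-26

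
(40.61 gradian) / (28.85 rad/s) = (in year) 7.011e-10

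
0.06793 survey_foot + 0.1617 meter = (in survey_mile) 0.0001133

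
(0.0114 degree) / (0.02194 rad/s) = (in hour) 2.519e-06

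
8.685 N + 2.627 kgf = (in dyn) 3.445e+06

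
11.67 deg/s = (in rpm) 1.945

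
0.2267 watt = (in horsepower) 0.000304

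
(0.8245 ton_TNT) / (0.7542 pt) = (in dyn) 1.297e+18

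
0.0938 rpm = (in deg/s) 0.5628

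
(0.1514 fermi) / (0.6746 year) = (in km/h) 2.562e-23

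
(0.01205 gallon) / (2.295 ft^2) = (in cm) 0.02139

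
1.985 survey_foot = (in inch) 23.82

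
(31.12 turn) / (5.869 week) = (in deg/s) 0.003156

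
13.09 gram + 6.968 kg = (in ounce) 246.3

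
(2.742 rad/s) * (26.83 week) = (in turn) 7.081e+06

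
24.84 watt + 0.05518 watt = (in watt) 24.9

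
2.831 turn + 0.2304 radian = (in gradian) 1147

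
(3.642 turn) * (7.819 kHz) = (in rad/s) 1.789e+05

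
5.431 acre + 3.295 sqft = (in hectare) 2.198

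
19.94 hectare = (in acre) 49.27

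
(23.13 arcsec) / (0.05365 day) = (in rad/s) 2.419e-08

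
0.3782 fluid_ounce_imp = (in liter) 0.01075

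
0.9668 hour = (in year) 0.0001104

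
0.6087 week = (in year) 0.01167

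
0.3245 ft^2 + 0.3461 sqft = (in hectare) 6.23e-06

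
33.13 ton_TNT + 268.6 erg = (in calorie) 3.313e+10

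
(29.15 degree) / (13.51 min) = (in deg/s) 0.03596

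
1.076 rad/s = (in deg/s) 61.65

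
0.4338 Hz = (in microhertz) 4.338e+05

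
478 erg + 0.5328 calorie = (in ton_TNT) 5.328e-10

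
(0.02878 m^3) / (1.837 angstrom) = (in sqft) 1.686e+09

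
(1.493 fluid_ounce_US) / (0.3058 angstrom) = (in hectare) 144.4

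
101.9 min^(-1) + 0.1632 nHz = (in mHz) 1698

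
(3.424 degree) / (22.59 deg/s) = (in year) 4.806e-09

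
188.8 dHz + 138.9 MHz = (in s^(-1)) 1.389e+08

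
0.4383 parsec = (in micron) 1.352e+22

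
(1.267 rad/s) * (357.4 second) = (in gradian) 2.883e+04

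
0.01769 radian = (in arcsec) 3649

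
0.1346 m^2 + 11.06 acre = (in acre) 11.06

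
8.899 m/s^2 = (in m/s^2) 8.899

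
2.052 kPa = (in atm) 0.02025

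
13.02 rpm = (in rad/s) 1.363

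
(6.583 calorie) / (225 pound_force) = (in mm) 27.52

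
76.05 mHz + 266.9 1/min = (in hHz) 0.04524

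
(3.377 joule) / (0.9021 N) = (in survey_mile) 0.002326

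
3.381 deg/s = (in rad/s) 0.05901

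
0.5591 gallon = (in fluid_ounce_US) 71.56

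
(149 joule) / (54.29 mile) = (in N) 0.001705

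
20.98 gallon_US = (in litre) 79.42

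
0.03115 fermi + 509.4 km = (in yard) 5.571e+05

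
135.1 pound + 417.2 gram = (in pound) 136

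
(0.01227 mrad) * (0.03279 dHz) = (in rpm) 3.842e-07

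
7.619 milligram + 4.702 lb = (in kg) 2.133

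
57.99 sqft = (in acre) 0.001331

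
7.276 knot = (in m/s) 3.743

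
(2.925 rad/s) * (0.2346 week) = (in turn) 6.605e+04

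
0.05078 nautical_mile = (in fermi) 9.404e+16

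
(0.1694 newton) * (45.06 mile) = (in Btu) 11.64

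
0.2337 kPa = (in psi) 0.0339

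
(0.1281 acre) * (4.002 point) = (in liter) 731.9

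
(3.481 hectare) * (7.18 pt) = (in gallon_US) 2.329e+04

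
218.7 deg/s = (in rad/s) 3.817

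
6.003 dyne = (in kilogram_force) 6.121e-06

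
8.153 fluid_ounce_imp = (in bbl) 0.001457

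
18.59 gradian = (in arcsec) 6.023e+04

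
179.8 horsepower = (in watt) 1.341e+05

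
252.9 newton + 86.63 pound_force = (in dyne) 6.382e+07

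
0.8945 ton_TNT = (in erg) 3.743e+16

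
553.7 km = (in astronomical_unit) 3.701e-06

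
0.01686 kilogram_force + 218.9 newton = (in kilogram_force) 22.34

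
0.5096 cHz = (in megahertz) 5.096e-09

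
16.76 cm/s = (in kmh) 0.6034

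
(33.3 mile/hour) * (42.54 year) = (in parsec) 6.472e-07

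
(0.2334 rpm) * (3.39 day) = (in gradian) 4.557e+05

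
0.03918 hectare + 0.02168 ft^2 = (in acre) 0.09682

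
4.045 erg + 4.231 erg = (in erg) 8.276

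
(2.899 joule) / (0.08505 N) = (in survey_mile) 0.02118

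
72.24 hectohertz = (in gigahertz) 7.224e-06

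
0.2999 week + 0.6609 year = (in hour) 5840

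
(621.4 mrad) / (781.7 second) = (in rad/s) 0.0007949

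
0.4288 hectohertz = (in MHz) 4.288e-05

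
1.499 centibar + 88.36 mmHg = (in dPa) 1.328e+05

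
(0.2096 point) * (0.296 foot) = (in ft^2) 7.181e-05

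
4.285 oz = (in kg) 0.1215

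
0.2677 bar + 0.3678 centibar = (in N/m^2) 2.714e+04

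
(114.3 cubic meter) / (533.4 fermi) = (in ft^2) 2.307e+15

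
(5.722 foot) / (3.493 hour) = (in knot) 0.0002696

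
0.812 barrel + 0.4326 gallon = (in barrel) 0.8223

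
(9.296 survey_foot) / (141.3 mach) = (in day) 6.816e-10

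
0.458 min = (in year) 8.714e-07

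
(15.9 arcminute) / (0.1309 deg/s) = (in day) 2.343e-05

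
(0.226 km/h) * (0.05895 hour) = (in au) 8.906e-11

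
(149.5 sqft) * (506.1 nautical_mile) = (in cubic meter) 1.302e+07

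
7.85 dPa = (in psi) 0.0001139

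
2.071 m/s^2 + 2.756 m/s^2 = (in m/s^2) 4.827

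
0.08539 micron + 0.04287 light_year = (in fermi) 4.056e+29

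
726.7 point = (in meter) 0.2564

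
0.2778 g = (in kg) 0.0002778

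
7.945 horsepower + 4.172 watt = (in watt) 5929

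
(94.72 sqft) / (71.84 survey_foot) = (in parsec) 1.302e-17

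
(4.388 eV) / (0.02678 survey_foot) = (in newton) 8.613e-17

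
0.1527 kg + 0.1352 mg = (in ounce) 5.386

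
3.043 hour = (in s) 1.095e+04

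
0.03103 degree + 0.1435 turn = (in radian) 0.9022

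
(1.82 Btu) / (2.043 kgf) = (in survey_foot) 314.4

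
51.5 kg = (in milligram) 5.15e+07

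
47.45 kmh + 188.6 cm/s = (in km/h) 54.24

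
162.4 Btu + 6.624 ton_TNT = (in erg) 2.771e+17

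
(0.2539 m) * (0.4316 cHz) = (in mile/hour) 0.002451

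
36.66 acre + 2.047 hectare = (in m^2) 1.688e+05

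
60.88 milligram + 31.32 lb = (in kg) 14.21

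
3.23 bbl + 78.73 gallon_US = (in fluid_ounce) 2.744e+04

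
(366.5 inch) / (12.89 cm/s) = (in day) 0.0008359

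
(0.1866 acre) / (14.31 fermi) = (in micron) 5.277e+22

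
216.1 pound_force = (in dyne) 9.613e+07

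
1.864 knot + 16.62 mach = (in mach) 16.62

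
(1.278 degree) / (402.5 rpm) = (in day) 6.125e-09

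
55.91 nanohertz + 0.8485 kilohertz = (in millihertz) 8.485e+05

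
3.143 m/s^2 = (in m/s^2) 3.143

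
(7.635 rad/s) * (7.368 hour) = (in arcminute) 6.962e+08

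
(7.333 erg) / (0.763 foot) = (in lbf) 7.089e-07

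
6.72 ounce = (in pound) 0.42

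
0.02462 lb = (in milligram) 1.117e+04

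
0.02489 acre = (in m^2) 100.7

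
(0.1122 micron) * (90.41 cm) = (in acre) 2.507e-11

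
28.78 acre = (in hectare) 11.65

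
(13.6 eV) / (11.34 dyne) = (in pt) 5.447e-11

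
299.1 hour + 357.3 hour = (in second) 2.363e+06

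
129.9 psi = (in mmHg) 6718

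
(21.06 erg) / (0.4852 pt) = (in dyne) 1230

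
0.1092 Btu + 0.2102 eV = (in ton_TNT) 2.754e-08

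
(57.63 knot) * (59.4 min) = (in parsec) 3.424e-12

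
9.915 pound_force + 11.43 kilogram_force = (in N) 156.2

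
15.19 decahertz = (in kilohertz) 0.1519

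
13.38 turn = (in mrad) 8.407e+04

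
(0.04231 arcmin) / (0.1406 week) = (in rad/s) 1.447e-10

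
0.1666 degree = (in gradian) 0.1851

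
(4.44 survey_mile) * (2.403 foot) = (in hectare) 0.5234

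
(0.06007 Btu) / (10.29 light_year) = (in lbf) 1.464e-16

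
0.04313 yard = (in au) 2.636e-13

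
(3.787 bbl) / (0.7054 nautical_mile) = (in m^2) 0.0004609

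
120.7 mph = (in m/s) 53.96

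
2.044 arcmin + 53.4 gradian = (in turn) 0.1336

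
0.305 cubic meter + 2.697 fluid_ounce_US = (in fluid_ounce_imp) 1.074e+04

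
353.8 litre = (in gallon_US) 93.46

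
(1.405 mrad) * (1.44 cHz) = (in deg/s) 0.001159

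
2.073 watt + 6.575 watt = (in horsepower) 0.0116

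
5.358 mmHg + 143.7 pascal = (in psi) 0.1244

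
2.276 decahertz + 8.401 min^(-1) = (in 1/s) 22.9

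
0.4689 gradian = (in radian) 0.007365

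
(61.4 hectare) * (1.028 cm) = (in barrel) 3.97e+04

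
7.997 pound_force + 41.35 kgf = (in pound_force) 99.16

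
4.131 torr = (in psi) 0.07988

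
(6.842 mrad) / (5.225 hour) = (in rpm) 3.473e-06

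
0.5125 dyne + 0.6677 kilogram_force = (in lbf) 1.472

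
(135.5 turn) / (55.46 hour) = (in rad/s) 0.004264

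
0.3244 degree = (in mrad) 5.662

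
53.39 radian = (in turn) 8.497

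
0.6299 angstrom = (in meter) 6.299e-11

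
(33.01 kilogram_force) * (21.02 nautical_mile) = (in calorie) 3.012e+06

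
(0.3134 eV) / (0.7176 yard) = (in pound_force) 1.72e-20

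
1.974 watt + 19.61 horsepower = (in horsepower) 19.61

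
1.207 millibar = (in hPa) 1.207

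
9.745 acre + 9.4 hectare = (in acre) 32.97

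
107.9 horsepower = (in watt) 8.046e+04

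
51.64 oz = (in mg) 1.464e+06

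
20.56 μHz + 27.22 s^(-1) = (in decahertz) 2.722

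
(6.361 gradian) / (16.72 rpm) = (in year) 1.81e-09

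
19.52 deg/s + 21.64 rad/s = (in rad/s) 21.98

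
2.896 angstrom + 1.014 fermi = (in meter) 2.896e-10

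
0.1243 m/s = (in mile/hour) 0.2781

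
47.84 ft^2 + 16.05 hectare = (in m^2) 1.605e+05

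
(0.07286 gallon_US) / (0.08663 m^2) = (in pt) 9.025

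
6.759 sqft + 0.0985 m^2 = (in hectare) 7.264e-05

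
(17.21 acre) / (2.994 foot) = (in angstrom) 7.632e+14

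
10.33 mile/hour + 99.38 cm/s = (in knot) 10.91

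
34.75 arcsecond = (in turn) 2.681e-05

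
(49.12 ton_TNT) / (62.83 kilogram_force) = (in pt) 9.455e+11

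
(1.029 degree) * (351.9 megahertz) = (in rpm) 6.035e+07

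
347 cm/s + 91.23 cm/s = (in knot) 8.519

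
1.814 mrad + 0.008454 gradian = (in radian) 0.001947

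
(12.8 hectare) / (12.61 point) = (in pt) 8.156e+10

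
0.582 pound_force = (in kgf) 0.264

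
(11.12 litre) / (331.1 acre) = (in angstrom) 82.99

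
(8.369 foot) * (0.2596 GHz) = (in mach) 1.945e+06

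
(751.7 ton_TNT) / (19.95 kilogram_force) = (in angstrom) 1.608e+20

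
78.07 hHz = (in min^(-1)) 4.684e+05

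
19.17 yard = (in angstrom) 1.753e+11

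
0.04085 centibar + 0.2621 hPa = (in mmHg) 0.503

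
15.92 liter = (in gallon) 4.206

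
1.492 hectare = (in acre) 3.687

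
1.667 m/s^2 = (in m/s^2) 1.667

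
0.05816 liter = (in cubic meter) 5.816e-05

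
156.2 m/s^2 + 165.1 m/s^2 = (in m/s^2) 321.3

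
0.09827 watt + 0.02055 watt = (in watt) 0.1188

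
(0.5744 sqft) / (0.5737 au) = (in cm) 6.218e-11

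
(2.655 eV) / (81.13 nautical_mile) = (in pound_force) 6.365e-25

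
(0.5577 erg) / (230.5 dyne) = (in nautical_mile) 1.306e-08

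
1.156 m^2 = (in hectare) 0.0001156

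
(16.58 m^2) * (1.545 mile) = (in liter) 4.123e+07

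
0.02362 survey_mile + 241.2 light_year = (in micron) 2.282e+24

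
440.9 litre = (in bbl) 2.773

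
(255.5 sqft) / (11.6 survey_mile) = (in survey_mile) 7.901e-07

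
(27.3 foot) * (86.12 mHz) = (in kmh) 2.58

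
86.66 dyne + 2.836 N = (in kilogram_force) 0.2893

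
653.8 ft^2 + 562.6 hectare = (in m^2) 5.626e+06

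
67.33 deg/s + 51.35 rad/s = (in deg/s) 3009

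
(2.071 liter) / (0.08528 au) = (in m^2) 1.623e-13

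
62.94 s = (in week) 0.0001041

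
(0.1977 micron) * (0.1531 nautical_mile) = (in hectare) 5.606e-09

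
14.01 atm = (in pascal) 1.42e+06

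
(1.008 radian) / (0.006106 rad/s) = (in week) 0.000273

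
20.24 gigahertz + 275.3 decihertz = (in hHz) 2.024e+08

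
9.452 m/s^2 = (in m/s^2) 9.452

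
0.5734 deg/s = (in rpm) 0.09557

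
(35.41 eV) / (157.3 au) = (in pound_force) 5.42e-32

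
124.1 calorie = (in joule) 519.2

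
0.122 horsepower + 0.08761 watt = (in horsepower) 0.1221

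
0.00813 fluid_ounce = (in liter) 0.0002404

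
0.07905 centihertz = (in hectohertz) 7.905e-06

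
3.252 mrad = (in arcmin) 11.18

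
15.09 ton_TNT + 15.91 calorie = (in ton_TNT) 15.09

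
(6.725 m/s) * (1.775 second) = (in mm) 1.194e+04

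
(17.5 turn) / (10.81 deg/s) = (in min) 9.713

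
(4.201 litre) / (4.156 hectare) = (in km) 1.011e-10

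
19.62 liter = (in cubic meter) 0.01962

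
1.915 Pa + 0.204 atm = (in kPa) 20.67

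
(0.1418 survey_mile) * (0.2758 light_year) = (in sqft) 6.409e+18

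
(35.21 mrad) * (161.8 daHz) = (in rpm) 544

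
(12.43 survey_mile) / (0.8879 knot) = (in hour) 12.17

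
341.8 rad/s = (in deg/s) 1.958e+04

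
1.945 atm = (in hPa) 1971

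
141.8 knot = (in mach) 0.2142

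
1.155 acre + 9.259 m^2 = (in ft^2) 5.041e+04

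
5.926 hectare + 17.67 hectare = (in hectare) 23.6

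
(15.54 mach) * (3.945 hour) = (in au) 0.0005023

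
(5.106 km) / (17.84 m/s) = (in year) 9.076e-06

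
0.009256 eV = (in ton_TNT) 3.544e-31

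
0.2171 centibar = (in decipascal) 2171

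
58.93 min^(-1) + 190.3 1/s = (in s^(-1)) 191.3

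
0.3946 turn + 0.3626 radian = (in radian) 2.842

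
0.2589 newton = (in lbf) 0.0582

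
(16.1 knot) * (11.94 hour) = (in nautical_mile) 192.2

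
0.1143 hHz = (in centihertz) 1143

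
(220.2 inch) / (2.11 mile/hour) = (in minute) 0.09883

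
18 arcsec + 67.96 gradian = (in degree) 61.17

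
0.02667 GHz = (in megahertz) 26.67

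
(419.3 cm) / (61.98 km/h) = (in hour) 6.765e-05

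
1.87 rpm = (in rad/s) 0.1958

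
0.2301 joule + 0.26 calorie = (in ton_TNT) 3.15e-10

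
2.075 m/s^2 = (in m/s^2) 2.075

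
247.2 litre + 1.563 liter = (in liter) 248.8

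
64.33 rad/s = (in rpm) 614.3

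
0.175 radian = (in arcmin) 601.6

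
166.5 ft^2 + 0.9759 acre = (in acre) 0.9797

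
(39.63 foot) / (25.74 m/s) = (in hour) 0.0001304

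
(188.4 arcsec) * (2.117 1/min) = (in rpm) 0.0003077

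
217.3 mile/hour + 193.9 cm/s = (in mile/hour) 221.6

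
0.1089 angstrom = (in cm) 1.089e-09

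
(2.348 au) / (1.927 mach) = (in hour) 1.487e+05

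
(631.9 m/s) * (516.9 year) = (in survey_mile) 6.4e+09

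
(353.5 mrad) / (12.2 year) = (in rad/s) 9.188e-10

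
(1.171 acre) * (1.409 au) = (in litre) 9.989e+17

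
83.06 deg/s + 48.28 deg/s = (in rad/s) 2.292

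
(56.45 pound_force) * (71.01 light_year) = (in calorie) 4.032e+19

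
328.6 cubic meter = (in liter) 3.286e+05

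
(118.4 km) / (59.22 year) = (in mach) 1.862e-07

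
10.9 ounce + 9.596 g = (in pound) 0.7024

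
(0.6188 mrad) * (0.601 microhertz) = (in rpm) 3.551e-09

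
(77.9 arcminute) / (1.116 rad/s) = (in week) 3.357e-08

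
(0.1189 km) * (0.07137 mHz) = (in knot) 0.0165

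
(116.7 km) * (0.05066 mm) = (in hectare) 0.0005912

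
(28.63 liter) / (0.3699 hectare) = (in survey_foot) 2.539e-05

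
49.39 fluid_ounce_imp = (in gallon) 0.3707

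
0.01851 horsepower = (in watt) 13.8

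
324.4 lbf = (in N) 1443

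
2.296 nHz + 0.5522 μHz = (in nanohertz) 554.5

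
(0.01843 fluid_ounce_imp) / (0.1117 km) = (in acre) 1.158e-12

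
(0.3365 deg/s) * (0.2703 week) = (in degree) 5.501e+04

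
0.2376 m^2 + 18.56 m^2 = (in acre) 0.004645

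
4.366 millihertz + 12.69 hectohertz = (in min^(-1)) 7.614e+04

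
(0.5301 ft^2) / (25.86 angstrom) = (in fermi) 1.904e+22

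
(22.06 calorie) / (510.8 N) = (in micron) 1.807e+05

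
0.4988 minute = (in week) 4.948e-05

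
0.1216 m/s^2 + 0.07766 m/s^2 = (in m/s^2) 0.1993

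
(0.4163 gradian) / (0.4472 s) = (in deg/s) 0.8378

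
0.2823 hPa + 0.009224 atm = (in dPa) 9629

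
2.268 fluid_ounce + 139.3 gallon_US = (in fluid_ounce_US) 1.783e+04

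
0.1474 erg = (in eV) 9.2e+10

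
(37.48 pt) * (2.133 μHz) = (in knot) 5.482e-08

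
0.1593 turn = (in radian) 1.001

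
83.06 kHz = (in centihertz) 8.306e+06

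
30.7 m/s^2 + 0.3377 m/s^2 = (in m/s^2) 31.04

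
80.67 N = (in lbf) 18.14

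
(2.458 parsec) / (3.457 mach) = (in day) 7.458e+08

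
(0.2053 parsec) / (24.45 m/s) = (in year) 8.216e+06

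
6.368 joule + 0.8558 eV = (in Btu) 0.006036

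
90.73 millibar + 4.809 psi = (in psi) 6.125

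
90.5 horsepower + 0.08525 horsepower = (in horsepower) 90.59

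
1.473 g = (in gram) 1.473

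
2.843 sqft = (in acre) 6.527e-05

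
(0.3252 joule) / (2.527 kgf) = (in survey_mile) 8.154e-06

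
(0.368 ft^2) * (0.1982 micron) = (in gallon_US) 1.79e-06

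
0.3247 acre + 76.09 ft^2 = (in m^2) 1321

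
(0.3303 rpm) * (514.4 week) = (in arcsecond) 2.22e+12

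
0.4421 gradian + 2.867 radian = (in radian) 2.874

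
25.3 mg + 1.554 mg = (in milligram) 26.85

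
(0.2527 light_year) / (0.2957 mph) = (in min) 3.014e+14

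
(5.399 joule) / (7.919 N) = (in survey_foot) 2.237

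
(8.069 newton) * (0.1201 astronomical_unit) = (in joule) 1.45e+11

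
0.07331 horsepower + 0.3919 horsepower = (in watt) 346.9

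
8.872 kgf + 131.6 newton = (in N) 218.6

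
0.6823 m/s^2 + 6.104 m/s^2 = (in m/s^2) 6.786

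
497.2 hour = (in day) 20.72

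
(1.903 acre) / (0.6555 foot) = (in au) 2.577e-07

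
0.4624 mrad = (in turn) 7.359e-05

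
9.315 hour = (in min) 558.9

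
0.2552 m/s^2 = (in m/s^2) 0.2552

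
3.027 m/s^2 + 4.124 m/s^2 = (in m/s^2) 7.151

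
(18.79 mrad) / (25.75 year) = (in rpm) 2.21e-10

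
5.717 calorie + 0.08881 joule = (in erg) 2.401e+08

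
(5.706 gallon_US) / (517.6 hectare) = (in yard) 4.564e-09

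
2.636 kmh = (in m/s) 0.7322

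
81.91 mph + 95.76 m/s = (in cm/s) 1.324e+04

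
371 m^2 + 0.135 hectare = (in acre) 0.4253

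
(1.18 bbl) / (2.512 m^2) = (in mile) 4.641e-05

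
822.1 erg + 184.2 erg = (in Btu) 9.538e-08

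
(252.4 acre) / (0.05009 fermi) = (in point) 5.78e+25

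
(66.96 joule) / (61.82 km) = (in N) 0.001083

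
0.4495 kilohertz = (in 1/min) 2.697e+04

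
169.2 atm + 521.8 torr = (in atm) 169.9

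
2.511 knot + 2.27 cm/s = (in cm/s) 131.4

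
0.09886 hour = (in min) 5.932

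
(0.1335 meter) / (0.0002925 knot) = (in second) 887.2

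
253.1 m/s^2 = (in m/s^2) 253.1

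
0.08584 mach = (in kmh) 105.2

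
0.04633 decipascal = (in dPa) 0.04633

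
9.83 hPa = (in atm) 0.009701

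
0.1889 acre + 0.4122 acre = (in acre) 0.6011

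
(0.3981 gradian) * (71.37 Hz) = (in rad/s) 0.4463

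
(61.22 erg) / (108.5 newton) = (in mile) 3.506e-11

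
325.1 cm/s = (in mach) 0.009548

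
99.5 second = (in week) 0.0001645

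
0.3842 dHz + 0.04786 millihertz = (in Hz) 0.03847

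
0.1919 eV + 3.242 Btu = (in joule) 3420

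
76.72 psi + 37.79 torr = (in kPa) 534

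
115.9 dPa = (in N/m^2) 11.59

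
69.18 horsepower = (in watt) 5.159e+04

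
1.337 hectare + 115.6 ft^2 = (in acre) 3.306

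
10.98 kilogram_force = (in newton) 107.7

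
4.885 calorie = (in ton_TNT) 4.885e-09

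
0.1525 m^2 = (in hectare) 1.525e-05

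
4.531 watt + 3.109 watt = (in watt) 7.64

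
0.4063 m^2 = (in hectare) 4.063e-05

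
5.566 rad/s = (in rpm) 53.15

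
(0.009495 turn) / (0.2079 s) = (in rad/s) 0.287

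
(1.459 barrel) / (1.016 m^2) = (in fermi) 2.283e+14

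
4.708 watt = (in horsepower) 0.006314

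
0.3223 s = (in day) 3.73e-06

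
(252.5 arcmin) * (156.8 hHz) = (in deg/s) 6.599e+04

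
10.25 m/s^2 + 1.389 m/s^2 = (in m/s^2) 11.64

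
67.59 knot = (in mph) 77.78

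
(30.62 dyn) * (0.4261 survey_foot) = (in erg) 397.7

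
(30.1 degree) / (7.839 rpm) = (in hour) 0.0001778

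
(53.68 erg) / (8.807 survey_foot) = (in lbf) 4.496e-07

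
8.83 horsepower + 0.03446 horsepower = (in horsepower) 8.864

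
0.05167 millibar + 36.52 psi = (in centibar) 251.8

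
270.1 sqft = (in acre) 0.006201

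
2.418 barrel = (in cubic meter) 0.3844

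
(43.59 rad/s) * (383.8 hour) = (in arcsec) 1.242e+13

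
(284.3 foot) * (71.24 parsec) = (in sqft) 2.05e+21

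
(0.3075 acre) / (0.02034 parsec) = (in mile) 1.232e-15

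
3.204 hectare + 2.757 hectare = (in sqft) 6.416e+05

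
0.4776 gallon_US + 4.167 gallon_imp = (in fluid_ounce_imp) 730.3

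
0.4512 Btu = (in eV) 2.971e+21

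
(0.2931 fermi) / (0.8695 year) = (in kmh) 3.848e-23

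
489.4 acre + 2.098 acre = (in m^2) 1.989e+06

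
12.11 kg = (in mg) 1.211e+07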